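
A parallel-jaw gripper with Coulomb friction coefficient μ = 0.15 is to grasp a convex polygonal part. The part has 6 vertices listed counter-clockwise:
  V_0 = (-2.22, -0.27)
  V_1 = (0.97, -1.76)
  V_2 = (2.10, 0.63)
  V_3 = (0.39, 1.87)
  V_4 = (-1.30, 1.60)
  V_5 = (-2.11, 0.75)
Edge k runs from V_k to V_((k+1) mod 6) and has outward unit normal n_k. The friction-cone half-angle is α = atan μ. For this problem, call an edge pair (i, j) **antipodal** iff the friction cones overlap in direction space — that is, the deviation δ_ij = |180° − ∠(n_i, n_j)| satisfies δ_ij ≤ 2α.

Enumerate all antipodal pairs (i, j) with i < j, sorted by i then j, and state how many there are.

count = 1; pairs: (0,2)

α = atan 0.15 = 8.53°;  2α = 17.06°
n_0 = (-0.4232, -0.9060)
n_1 = (+0.9040, -0.4274)
n_2 = (+0.5870, +0.8096)
n_3 = (-0.1578, +0.9875)
n_4 = (-0.7239, +0.6899)
n_5 = (-0.9942, +0.1072)
  (0,1): δ = 90.27°  ·
  (0,2): δ = 10.91°  ✓
  (0,3): δ = 34.11°  ·
  (0,4): δ = 71.42°  ·
  (0,5): δ = 108.88°  ·
  (1,2): δ = 100.64°  ·
  (1,3): δ = 55.62°  ·
  (1,4): δ = 18.31°  ·
  (1,5): δ = 19.15°  ·
  (2,3): δ = 134.98°  ·
  (2,4): δ = 97.67°  ·
  (2,5): δ = 60.21°  ·
  (3,4): δ = 142.70°  ·
  (3,5): δ = 105.23°  ·
  (4,5): δ = 142.54°  ·
antipodal pairs: 1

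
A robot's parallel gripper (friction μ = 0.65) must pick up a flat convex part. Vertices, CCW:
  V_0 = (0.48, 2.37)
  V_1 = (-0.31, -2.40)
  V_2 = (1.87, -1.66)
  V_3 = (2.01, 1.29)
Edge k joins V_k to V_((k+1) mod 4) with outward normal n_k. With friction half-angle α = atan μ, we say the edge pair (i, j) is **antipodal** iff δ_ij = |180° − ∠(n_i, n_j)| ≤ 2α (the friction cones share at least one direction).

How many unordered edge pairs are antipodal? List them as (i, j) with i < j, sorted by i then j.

α = atan 0.65 = 33.02°;  2α = 66.05°
n_0 = (-0.9866, +0.1634)
n_1 = (+0.3214, -0.9469)
n_2 = (+0.9989, -0.0474)
n_3 = (+0.5767, +0.8170)
  (0,1): δ = 61.85°  ✓
  (0,2): δ = 6.69°  ✓
  (0,3): δ = 64.19°  ✓
  (1,2): δ = 111.47°  ·
  (1,3): δ = 53.97°  ✓
  (2,3): δ = 122.50°  ·
antipodal pairs: 4

count = 4; pairs: (0,1), (0,2), (0,3), (1,3)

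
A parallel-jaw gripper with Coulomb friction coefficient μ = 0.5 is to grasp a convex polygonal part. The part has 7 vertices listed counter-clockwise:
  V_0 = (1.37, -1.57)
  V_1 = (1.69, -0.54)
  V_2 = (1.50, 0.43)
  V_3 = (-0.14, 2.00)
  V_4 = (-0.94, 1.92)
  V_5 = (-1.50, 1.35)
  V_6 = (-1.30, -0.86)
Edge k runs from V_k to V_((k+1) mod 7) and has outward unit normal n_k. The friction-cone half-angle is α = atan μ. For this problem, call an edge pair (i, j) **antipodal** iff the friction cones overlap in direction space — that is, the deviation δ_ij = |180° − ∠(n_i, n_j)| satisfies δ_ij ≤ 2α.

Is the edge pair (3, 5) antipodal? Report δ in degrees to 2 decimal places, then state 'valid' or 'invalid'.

α = atan 0.5 = 26.57°;  2α = 53.13°
edge 3: e_3 = (-0.80, -0.08);  n_3 = (-0.0995, +0.9950)
edge 5: e_5 = (+0.20, -2.21);  n_5 = (-0.9959, -0.0901)
∠(n_3, n_5) = 89.46°
δ = |180° − 89.46°| = 90.54°
90.54° > 2α = 53.13°  →  invalid

δ = 90.54°, invalid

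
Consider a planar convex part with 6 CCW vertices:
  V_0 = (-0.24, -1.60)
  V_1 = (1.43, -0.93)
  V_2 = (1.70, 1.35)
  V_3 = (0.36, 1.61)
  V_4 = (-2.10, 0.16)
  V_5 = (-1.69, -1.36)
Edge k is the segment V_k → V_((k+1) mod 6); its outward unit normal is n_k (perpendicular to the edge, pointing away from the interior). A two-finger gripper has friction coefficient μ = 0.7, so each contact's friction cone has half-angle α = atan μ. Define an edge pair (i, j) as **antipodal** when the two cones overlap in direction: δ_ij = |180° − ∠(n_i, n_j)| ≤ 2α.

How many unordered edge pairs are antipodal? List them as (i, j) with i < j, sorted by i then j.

count = 7; pairs: (0,2), (0,3), (1,3), (1,4), (2,4), (2,5), (3,5)

α = atan 0.7 = 34.99°;  2α = 69.98°
n_0 = (+0.3723, -0.9281)
n_1 = (+0.9931, -0.1176)
n_2 = (+0.1905, +0.9817)
n_3 = (-0.5078, +0.8615)
n_4 = (-0.9655, -0.2604)
n_5 = (-0.1633, -0.9866)
  (0,1): δ = 118.61°  ·
  (0,2): δ = 32.84°  ✓
  (0,3): δ = 8.66°  ✓
  (0,4): δ = 83.23°  ·
  (0,5): δ = 148.74°  ·
  (1,2): δ = 94.23°  ·
  (1,3): δ = 52.73°  ✓
  (1,4): δ = 21.85°  ✓
  (1,5): δ = 87.36°  ·
  (2,3): δ = 138.50°  ·
  (2,4): δ = 63.92°  ✓
  (2,5): δ = 1.58°  ✓
  (3,4): δ = 105.42°  ·
  (3,5): δ = 39.91°  ✓
  (4,5): δ = 114.49°  ·
antipodal pairs: 7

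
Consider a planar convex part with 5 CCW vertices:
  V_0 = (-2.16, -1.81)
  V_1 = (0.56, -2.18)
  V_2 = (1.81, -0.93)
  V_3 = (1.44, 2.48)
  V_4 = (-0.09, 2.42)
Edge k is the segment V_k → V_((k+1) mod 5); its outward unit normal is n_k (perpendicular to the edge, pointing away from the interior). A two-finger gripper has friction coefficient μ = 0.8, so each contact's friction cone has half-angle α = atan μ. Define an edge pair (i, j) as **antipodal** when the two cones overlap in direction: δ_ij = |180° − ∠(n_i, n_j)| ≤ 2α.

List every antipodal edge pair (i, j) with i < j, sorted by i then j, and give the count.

count = 6; pairs: (0,2), (0,3), (0,4), (1,3), (1,4), (2,4)

α = atan 0.8 = 38.66°;  2α = 77.32°
n_0 = (-0.1348, -0.9909)
n_1 = (+0.7071, -0.7071)
n_2 = (+0.9942, +0.1079)
n_3 = (-0.0392, +0.9992)
n_4 = (-0.8982, +0.4396)
  (0,1): δ = 127.25°  ·
  (0,2): δ = 76.06°  ✓
  (0,3): δ = 9.99°  ✓
  (0,4): δ = 71.67°  ✓
  (1,2): δ = 128.81°  ·
  (1,3): δ = 42.75°  ✓
  (1,4): δ = 18.92°  ✓
  (2,3): δ = 93.95°  ·
  (2,4): δ = 32.27°  ✓
  (3,4): δ = 118.32°  ·
antipodal pairs: 6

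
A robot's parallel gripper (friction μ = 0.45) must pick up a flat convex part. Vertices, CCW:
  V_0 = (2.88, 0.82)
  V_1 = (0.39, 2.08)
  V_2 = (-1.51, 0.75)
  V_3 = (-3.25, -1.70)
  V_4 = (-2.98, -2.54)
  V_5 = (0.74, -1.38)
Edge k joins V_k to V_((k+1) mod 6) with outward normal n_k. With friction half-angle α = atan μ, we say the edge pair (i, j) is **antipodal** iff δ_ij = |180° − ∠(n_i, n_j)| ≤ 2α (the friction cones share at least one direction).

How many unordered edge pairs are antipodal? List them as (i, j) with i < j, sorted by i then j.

count = 6; pairs: (0,3), (0,4), (1,4), (1,5), (2,4), (2,5)

α = atan 0.45 = 24.23°;  2α = 48.46°
n_0 = (+0.4515, +0.8923)
n_1 = (-0.5735, +0.8192)
n_2 = (-0.8153, +0.5790)
n_3 = (-0.9520, -0.3060)
n_4 = (+0.2977, -0.9547)
n_5 = (+0.7168, -0.6973)
  (0,1): δ = 118.17°  ·
  (0,2): δ = 98.54°  ·
  (0,3): δ = 45.34°  ✓
  (0,4): δ = 44.16°  ✓
  (0,5): δ = 72.63°  ·
  (1,2): δ = 160.37°  ·
  (1,3): δ = 107.17°  ·
  (1,4): δ = 17.67°  ✓
  (1,5): δ = 10.80°  ✓
  (2,3): δ = 126.80°  ·
  (2,4): δ = 37.30°  ✓
  (2,5): δ = 8.83°  ✓
  (3,4): δ = 90.50°  ·
  (3,5): δ = 62.03°  ·
  (4,5): δ = 151.53°  ·
antipodal pairs: 6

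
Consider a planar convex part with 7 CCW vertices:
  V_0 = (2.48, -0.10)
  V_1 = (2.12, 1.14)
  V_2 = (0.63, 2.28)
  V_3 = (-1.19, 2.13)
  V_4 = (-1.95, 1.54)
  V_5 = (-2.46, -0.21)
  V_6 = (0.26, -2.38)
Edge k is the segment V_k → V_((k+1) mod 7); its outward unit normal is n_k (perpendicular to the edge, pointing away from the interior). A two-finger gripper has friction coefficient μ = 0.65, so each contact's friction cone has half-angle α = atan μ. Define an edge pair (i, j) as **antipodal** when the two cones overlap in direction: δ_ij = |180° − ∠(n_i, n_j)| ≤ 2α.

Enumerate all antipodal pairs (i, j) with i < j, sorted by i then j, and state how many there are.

α = atan 0.65 = 33.02°;  2α = 66.05°
n_0 = (+0.9603, +0.2788)
n_1 = (+0.6076, +0.7942)
n_2 = (-0.0821, +0.9966)
n_3 = (-0.6132, +0.7899)
n_4 = (-0.9601, +0.2798)
n_5 = (-0.6236, -0.7817)
n_6 = (+0.7165, -0.6976)
  (0,1): δ = 143.61°  ·
  (0,2): δ = 101.48°  ·
  (0,3): δ = 68.37°  ·
  (0,4): δ = 32.44°  ✓
  (0,5): δ = 35.23°  ✓
  (0,6): δ = 119.57°  ·
  (1,2): δ = 137.87°  ·
  (1,3): δ = 104.76°  ·
  (1,4): δ = 68.83°  ·
  (1,5): δ = 1.16°  ✓
  (1,6): δ = 83.18°  ·
  (2,3): δ = 146.89°  ·
  (2,4): δ = 110.96°  ·
  (2,5): δ = 43.29°  ✓
  (2,6): δ = 41.05°  ✓
  (3,4): δ = 144.07°  ·
  (3,5): δ = 76.41°  ·
  (3,6): δ = 7.94°  ✓
  (4,5): δ = 112.34°  ·
  (4,6): δ = 27.99°  ✓
  (5,6): δ = 95.65°  ·
antipodal pairs: 7

count = 7; pairs: (0,4), (0,5), (1,5), (2,5), (2,6), (3,6), (4,6)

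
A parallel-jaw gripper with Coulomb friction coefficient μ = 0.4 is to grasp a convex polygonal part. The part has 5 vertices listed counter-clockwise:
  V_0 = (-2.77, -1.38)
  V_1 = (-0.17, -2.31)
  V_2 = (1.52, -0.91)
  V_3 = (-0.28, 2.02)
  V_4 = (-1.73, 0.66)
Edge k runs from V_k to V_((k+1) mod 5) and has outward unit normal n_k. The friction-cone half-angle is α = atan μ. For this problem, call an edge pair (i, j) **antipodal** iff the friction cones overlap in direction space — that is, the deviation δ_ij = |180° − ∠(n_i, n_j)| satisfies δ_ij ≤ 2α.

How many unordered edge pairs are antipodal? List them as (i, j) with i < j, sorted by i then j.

α = atan 0.4 = 21.80°;  2α = 43.60°
n_0 = (-0.3368, -0.9416)
n_1 = (+0.6379, -0.7701)
n_2 = (+0.8521, +0.5234)
n_3 = (-0.6841, +0.7294)
n_4 = (-0.8909, +0.4542)
  (0,1): δ = 120.68°  ·
  (0,2): δ = 38.75°  ✓
  (0,3): δ = 62.85°  ·
  (0,4): δ = 82.67°  ·
  (1,2): δ = 98.07°  ·
  (1,3): δ = 3.53°  ✓
  (1,4): δ = 23.35°  ✓
  (2,3): δ = 78.40°  ·
  (2,4): δ = 58.58°  ·
  (3,4): δ = 160.18°  ·
antipodal pairs: 3

count = 3; pairs: (0,2), (1,3), (1,4)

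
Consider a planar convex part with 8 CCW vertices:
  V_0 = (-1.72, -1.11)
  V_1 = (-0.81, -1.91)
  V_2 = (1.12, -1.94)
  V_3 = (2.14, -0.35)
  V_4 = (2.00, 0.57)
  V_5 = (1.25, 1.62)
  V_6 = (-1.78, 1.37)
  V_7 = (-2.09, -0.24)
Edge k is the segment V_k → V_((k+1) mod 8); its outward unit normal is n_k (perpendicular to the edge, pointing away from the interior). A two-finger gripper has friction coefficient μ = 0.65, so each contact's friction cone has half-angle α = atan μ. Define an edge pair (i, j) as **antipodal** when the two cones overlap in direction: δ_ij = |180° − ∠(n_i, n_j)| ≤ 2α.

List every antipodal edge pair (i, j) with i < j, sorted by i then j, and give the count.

α = atan 0.65 = 33.02°;  2α = 66.05°
n_0 = (-0.6603, -0.7510)
n_1 = (-0.0155, -0.9999)
n_2 = (+0.8417, -0.5400)
n_3 = (+0.9886, +0.1504)
n_4 = (+0.8137, +0.5812)
n_5 = (-0.0822, +0.9966)
n_6 = (-0.9820, +0.1891)
n_7 = (-0.9202, -0.3914)
  (0,1): δ = 139.57°  ·
  (0,2): δ = 81.36°  ·
  (0,3): δ = 40.03°  ✓
  (0,4): δ = 13.14°  ✓
  (0,5): δ = 46.04°  ✓
  (0,6): δ = 120.42°  ·
  (0,7): δ = 154.36°  ·
  (1,2): δ = 121.79°  ·
  (1,3): δ = 80.46°  ·
  (1,4): δ = 53.57°  ✓
  (1,5): δ = 5.61°  ✓
  (1,6): δ = 79.99°  ·
  (1,7): δ = 113.93°  ·
  (2,3): δ = 138.67°  ·
  (2,4): δ = 111.78°  ·
  (2,5): δ = 52.60°  ✓
  (2,6): δ = 21.78°  ✓
  (2,7): δ = 55.72°  ✓
  (3,4): δ = 153.11°  ·
  (3,5): δ = 93.94°  ·
  (3,6): δ = 19.55°  ✓
  (3,7): δ = 14.39°  ✓
  (4,5): δ = 120.82°  ·
  (4,6): δ = 46.44°  ✓
  (4,7): δ = 12.50°  ✓
  (5,6): δ = 105.62°  ·
  (5,7): δ = 71.68°  ·
  (6,7): δ = 146.06°  ·
antipodal pairs: 12

count = 12; pairs: (0,3), (0,4), (0,5), (1,4), (1,5), (2,5), (2,6), (2,7), (3,6), (3,7), (4,6), (4,7)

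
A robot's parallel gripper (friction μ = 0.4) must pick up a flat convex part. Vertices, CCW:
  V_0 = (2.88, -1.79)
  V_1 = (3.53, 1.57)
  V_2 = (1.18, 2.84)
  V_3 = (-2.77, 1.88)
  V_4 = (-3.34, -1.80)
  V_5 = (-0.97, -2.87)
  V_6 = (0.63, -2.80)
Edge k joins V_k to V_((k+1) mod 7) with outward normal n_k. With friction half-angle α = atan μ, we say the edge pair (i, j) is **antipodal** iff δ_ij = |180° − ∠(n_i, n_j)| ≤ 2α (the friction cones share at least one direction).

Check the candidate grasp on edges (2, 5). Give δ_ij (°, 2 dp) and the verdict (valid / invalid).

δ = 11.16°, valid

α = atan 0.4 = 21.80°;  2α = 43.60°
edge 2: e_2 = (-3.95, -0.96);  n_2 = (-0.2362, +0.9717)
edge 5: e_5 = (+1.60, +0.07);  n_5 = (+0.0437, -0.9990)
∠(n_2, n_5) = 168.84°
δ = |180° − 168.84°| = 11.16°
11.16° ≤ 2α = 43.60°  →  valid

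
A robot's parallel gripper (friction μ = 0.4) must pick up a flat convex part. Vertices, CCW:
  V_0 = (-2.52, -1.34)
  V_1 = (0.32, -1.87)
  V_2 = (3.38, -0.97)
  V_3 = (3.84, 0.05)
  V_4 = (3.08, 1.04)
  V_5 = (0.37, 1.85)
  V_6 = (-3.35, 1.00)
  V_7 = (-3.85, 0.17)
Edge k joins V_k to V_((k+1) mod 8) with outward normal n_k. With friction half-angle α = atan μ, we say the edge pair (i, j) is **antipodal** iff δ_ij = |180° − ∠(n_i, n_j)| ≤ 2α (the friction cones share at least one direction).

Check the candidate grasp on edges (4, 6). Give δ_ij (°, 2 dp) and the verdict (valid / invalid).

α = atan 0.4 = 21.80°;  2α = 43.60°
edge 4: e_4 = (-2.71, +0.81);  n_4 = (+0.2864, +0.9581)
edge 6: e_6 = (-0.50, -0.83);  n_6 = (-0.8566, +0.5160)
∠(n_4, n_6) = 75.58°
δ = |180° − 75.58°| = 104.42°
104.42° > 2α = 43.60°  →  invalid

δ = 104.42°, invalid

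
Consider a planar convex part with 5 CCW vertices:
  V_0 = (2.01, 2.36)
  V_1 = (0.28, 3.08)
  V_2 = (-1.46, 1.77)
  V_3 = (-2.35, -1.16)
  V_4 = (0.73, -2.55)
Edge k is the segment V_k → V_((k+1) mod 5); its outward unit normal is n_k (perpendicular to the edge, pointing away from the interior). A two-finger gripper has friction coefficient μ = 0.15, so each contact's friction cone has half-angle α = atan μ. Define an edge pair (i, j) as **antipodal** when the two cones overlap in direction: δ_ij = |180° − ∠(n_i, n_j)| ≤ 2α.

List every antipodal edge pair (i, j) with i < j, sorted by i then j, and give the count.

count = 2; pairs: (0,3), (2,4)

α = atan 0.15 = 8.53°;  2α = 17.06°
n_0 = (+0.3842, +0.9232)
n_1 = (-0.6015, +0.7989)
n_2 = (-0.9568, +0.2906)
n_3 = (-0.4113, -0.9115)
n_4 = (+0.9677, -0.2523)
  (0,1): δ = 120.43°  ·
  (0,2): δ = 84.30°  ·
  (0,3): δ = 1.69°  ✓
  (0,4): δ = 97.98°  ·
  (1,2): δ = 143.87°  ·
  (1,3): δ = 61.26°  ·
  (1,4): δ = 38.41°  ·
  (2,3): δ = 97.39°  ·
  (2,4): δ = 2.29°  ✓
  (3,4): δ = 80.32°  ·
antipodal pairs: 2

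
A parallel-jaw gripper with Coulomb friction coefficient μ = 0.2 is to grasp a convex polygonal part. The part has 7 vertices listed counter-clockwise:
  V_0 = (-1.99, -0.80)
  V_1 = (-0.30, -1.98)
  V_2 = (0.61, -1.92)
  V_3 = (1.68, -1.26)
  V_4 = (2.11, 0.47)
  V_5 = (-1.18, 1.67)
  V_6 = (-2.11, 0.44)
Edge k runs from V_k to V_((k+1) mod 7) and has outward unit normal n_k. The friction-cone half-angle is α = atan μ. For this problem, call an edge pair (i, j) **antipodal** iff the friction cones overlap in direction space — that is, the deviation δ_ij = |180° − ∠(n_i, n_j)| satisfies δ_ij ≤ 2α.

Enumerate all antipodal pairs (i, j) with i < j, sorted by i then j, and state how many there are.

α = atan 0.2 = 11.31°;  2α = 22.62°
n_0 = (-0.5725, -0.8199)
n_1 = (+0.0658, -0.9978)
n_2 = (+0.5250, -0.8511)
n_3 = (+0.9705, -0.2412)
n_4 = (+0.3427, +0.9395)
n_5 = (-0.7977, +0.6031)
n_6 = (-0.9954, -0.0963)
  (0,1): δ = 141.30°  ·
  (0,2): δ = 113.41°  ·
  (0,3): δ = 69.03°  ·
  (0,4): δ = 14.88°  ✓
  (0,5): δ = 87.83°  ·
  (0,6): δ = 130.45°  ·
  (1,2): δ = 152.11°  ·
  (1,3): δ = 107.73°  ·
  (1,4): δ = 23.81°  ·
  (1,5): δ = 49.13°  ·
  (1,6): δ = 91.76°  ·
  (2,3): δ = 135.63°  ·
  (2,4): δ = 51.71°  ·
  (2,5): δ = 21.24°  ✓
  (2,6): δ = 63.86°  ·
  (3,4): δ = 96.08°  ·
  (3,5): δ = 23.13°  ·
  (3,6): δ = 19.49°  ✓
  (4,5): δ = 107.05°  ·
  (4,6): δ = 64.43°  ·
  (5,6): δ = 137.38°  ·
antipodal pairs: 3

count = 3; pairs: (0,4), (2,5), (3,6)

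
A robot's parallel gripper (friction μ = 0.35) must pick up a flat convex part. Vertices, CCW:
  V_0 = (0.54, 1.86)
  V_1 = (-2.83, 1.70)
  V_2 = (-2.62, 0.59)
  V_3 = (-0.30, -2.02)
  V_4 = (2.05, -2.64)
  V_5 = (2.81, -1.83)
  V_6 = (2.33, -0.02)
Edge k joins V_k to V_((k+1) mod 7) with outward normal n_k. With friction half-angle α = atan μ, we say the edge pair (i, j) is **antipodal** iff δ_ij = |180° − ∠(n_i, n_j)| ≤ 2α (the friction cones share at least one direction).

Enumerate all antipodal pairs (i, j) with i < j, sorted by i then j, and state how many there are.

count = 6; pairs: (0,3), (1,5), (1,6), (2,5), (2,6), (3,6)

α = atan 0.35 = 19.29°;  2α = 38.58°
n_0 = (-0.0474, +0.9989)
n_1 = (-0.9826, -0.1859)
n_2 = (-0.7474, -0.6644)
n_3 = (-0.2551, -0.9669)
n_4 = (+0.7293, -0.6842)
n_5 = (+0.9666, +0.2563)
n_6 = (+0.7242, +0.6896)
  (0,1): δ = 82.01°  ·
  (0,2): δ = 51.08°  ·
  (0,3): δ = 17.50°  ✓
  (0,4): δ = 44.11°  ·
  (0,5): δ = 102.13°  ·
  (0,6): δ = 130.88°  ·
  (1,2): δ = 149.08°  ·
  (1,3): δ = 115.49°  ·
  (1,4): δ = 53.89°  ·
  (1,5): δ = 4.14°  ✓
  (1,6): δ = 32.88°  ✓
  (2,3): δ = 146.41°  ·
  (2,4): δ = 84.81°  ·
  (2,5): δ = 26.78°  ✓
  (2,6): δ = 1.96°  ✓
  (3,4): δ = 118.40°  ·
  (3,5): δ = 60.37°  ·
  (3,6): δ = 31.63°  ✓
  (4,5): δ = 121.97°  ·
  (4,6): δ = 93.23°  ·
  (5,6): δ = 151.26°  ·
antipodal pairs: 6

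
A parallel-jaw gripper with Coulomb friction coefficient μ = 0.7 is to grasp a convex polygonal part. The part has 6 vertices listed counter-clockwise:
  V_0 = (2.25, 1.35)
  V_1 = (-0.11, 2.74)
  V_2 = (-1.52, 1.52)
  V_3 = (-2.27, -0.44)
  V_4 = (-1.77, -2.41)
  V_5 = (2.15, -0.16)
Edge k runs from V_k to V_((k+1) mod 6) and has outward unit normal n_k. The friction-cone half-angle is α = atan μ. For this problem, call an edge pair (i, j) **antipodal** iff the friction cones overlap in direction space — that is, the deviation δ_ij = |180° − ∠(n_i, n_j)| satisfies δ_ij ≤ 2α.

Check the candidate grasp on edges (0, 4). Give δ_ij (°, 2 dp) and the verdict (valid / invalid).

α = atan 0.7 = 34.99°;  2α = 69.98°
edge 0: e_0 = (-2.36, +1.39);  n_0 = (+0.5075, +0.8617)
edge 4: e_4 = (+3.92, +2.25);  n_4 = (+0.4978, -0.8673)
∠(n_0, n_4) = 119.65°
δ = |180° − 119.65°| = 60.35°
60.35° ≤ 2α = 69.98°  →  valid

δ = 60.35°, valid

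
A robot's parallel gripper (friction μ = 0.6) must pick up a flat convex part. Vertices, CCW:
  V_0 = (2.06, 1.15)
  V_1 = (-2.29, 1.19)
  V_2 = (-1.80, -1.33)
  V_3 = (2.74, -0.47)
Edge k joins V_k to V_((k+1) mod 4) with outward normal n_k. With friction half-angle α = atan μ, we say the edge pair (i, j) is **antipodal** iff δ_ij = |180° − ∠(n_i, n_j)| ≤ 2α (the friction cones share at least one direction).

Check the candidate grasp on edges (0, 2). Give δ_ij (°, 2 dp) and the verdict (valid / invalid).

α = atan 0.6 = 30.96°;  2α = 61.93°
edge 0: e_0 = (-4.35, +0.04);  n_0 = (+0.0092, +1.0000)
edge 2: e_2 = (+4.54, +0.86);  n_2 = (+0.1861, -0.9825)
∠(n_0, n_2) = 168.75°
δ = |180° − 168.75°| = 11.25°
11.25° ≤ 2α = 61.93°  →  valid

δ = 11.25°, valid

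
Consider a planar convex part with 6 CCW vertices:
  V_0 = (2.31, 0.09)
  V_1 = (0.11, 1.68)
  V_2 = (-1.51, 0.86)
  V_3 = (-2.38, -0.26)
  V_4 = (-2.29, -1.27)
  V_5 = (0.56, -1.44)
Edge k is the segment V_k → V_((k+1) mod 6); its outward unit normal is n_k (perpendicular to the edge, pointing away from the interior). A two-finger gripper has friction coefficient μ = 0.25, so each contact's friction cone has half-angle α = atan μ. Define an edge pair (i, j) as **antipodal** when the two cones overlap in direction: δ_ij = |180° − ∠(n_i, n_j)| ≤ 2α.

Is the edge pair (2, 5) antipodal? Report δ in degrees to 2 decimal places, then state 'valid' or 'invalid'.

δ = 11.00°, valid

α = atan 0.25 = 14.04°;  2α = 28.07°
edge 2: e_2 = (-0.87, -1.12);  n_2 = (-0.7897, +0.6135)
edge 5: e_5 = (+1.75, +1.53);  n_5 = (+0.6582, -0.7528)
∠(n_2, n_5) = 169.00°
δ = |180° − 169.00°| = 11.00°
11.00° ≤ 2α = 28.07°  →  valid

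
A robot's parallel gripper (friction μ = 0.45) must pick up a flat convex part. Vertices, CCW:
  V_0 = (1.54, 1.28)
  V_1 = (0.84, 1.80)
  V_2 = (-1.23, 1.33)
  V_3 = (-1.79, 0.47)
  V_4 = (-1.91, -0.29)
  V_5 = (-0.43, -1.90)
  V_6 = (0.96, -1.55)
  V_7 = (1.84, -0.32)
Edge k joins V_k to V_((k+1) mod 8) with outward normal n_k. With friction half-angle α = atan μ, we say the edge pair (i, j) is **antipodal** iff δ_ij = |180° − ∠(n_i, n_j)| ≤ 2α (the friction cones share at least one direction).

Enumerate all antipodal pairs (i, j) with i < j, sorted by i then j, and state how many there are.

α = atan 0.45 = 24.23°;  2α = 48.46°
n_0 = (+0.5963, +0.8027)
n_1 = (-0.2214, +0.9752)
n_2 = (-0.8380, +0.5457)
n_3 = (-0.9878, +0.1560)
n_4 = (-0.7362, -0.6768)
n_5 = (+0.2442, -0.9697)
n_6 = (+0.8133, -0.5819)
n_7 = (+0.9829, +0.1843)
  (0,1): δ = 130.60°  ·
  (0,2): δ = 86.46°  ·
  (0,3): δ = 62.37°  ·
  (0,4): δ = 10.80°  ✓
  (0,5): δ = 50.74°  ·
  (0,6): δ = 91.03°  ·
  (0,7): δ = 137.23°  ·
  (1,2): δ = 135.86°  ·
  (1,3): δ = 111.76°  ·
  (1,4): δ = 60.20°  ·
  (1,5): δ = 1.34°  ✓
  (1,6): δ = 41.63°  ✓
  (1,7): δ = 87.83°  ·
  (2,3): δ = 155.90°  ·
  (2,4): δ = 104.34°  ·
  (2,5): δ = 42.80°  ✓
  (2,6): δ = 2.51°  ✓
  (2,7): δ = 43.69°  ✓
  (3,4): δ = 128.44°  ·
  (3,5): δ = 66.89°  ·
  (3,6): δ = 26.61°  ✓
  (3,7): δ = 19.59°  ✓
  (4,5): δ = 118.46°  ·
  (4,6): δ = 78.17°  ·
  (4,7): δ = 31.97°  ✓
  (5,6): δ = 139.71°  ·
  (5,7): δ = 93.51°  ·
  (6,7): δ = 133.80°  ·
antipodal pairs: 9

count = 9; pairs: (0,4), (1,5), (1,6), (2,5), (2,6), (2,7), (3,6), (3,7), (4,7)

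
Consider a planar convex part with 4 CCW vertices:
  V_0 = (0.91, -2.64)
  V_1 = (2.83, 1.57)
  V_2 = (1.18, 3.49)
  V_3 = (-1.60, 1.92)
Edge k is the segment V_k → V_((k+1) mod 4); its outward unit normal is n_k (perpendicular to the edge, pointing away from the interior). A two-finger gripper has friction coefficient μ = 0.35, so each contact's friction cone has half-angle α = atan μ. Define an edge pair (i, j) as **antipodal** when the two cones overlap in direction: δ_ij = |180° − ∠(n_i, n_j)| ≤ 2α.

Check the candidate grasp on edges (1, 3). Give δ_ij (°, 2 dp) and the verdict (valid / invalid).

α = atan 0.35 = 19.29°;  2α = 38.58°
edge 1: e_1 = (-1.65, +1.92);  n_1 = (+0.7584, +0.6518)
edge 3: e_3 = (+2.51, -4.56);  n_3 = (-0.8761, -0.4822)
∠(n_1, n_3) = 168.16°
δ = |180° − 168.16°| = 11.84°
11.84° ≤ 2α = 38.58°  →  valid

δ = 11.84°, valid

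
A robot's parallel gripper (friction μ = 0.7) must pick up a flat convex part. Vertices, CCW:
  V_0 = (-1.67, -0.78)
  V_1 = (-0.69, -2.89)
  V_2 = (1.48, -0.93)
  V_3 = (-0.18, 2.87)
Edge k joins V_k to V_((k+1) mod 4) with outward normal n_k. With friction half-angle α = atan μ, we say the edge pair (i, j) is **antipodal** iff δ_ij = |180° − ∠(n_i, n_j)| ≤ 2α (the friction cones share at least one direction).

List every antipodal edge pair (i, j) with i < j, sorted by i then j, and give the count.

count = 3; pairs: (0,2), (1,3), (2,3)

α = atan 0.7 = 34.99°;  2α = 69.98°
n_0 = (-0.9070, -0.4212)
n_1 = (+0.6703, -0.7421)
n_2 = (+0.9164, +0.4003)
n_3 = (-0.9258, +0.3779)
  (0,1): δ = 72.82°  ·
  (0,2): δ = 1.32°  ✓
  (0,3): δ = 132.88°  ·
  (1,2): δ = 108.49°  ·
  (1,3): δ = 25.70°  ✓
  (2,3): δ = 45.80°  ✓
antipodal pairs: 3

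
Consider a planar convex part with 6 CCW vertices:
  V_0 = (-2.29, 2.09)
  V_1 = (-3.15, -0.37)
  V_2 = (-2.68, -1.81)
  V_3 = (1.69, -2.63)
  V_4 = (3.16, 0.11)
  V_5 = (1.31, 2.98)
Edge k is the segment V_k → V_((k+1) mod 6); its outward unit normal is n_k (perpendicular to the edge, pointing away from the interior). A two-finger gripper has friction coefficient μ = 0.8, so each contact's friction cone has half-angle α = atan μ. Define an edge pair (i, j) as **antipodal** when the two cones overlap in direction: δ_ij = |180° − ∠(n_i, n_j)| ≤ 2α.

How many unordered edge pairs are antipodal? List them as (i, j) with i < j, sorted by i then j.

α = atan 0.8 = 38.66°;  2α = 77.32°
n_0 = (-0.9440, +0.3300)
n_1 = (-0.9506, -0.3103)
n_2 = (-0.1844, -0.9828)
n_3 = (+0.8812, -0.4728)
n_4 = (+0.8405, +0.5418)
n_5 = (-0.2400, +0.9708)
  (0,1): δ = 142.65°  ·
  (0,2): δ = 81.36°  ·
  (0,3): δ = 8.94°  ✓
  (0,4): δ = 52.08°  ✓
  (0,5): δ = 123.16°  ·
  (1,2): δ = 118.70°  ·
  (1,3): δ = 46.29°  ✓
  (1,4): δ = 14.73°  ✓
  (1,5): δ = 85.81°  ·
  (2,3): δ = 107.59°  ·
  (2,4): δ = 46.57°  ✓
  (2,5): δ = 24.51°  ✓
  (3,4): δ = 118.98°  ·
  (3,5): δ = 47.90°  ✓
  (4,5): δ = 108.92°  ·
antipodal pairs: 7

count = 7; pairs: (0,3), (0,4), (1,3), (1,4), (2,4), (2,5), (3,5)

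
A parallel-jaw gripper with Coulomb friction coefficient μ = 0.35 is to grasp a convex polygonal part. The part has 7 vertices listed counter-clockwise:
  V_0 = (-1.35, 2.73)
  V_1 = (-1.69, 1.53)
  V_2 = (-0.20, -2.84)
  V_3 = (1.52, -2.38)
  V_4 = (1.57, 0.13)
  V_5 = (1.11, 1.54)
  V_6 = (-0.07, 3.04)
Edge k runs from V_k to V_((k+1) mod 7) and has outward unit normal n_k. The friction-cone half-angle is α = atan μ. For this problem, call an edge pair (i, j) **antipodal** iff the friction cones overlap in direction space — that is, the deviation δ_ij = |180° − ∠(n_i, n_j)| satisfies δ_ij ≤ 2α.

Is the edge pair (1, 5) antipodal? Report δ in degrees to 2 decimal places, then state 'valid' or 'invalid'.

δ = 19.36°, valid

α = atan 0.35 = 19.29°;  2α = 38.58°
edge 1: e_1 = (+1.49, -4.37);  n_1 = (-0.9465, -0.3227)
edge 5: e_5 = (-1.18, +1.50);  n_5 = (+0.7860, +0.6183)
∠(n_1, n_5) = 160.64°
δ = |180° − 160.64°| = 19.36°
19.36° ≤ 2α = 38.58°  →  valid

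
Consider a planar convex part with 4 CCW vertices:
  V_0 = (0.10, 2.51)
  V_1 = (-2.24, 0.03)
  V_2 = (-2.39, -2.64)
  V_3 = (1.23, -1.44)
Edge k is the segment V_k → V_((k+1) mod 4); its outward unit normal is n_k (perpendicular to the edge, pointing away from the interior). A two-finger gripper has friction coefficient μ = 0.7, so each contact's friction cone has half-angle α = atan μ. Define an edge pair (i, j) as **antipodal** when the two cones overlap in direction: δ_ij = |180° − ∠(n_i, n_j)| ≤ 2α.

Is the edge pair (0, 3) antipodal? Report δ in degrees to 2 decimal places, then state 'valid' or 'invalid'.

α = atan 0.7 = 34.99°;  2α = 69.98°
edge 0: e_0 = (-2.34, -2.48);  n_0 = (-0.7273, +0.6863)
edge 3: e_3 = (-1.13, +3.95);  n_3 = (+0.9614, +0.2750)
∠(n_0, n_3) = 120.70°
δ = |180° − 120.70°| = 59.30°
59.30° ≤ 2α = 69.98°  →  valid

δ = 59.30°, valid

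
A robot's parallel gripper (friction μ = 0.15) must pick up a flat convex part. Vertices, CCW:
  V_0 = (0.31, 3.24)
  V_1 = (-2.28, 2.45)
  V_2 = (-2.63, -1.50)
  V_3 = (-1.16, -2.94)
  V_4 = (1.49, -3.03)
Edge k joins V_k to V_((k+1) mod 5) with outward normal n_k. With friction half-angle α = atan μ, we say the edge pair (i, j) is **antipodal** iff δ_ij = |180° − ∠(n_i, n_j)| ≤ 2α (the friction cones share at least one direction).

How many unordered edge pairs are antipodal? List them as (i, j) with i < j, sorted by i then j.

count = 1; pairs: (1,4)

α = atan 0.15 = 8.53°;  2α = 17.06°
n_0 = (-0.2917, +0.9565)
n_1 = (-0.9961, +0.0883)
n_2 = (-0.6998, -0.7144)
n_3 = (-0.0339, -0.9994)
n_4 = (+0.9827, +0.1850)
  (0,1): δ = 112.03°  ·
  (0,2): δ = 61.37°  ·
  (0,3): δ = 18.91°  ·
  (0,4): δ = 83.70°  ·
  (1,2): δ = 129.35°  ·
  (1,3): δ = 86.88°  ·
  (1,4): δ = 15.72°  ✓
  (2,3): δ = 137.54°  ·
  (2,4): δ = 34.93°  ·
  (3,4): δ = 77.40°  ·
antipodal pairs: 1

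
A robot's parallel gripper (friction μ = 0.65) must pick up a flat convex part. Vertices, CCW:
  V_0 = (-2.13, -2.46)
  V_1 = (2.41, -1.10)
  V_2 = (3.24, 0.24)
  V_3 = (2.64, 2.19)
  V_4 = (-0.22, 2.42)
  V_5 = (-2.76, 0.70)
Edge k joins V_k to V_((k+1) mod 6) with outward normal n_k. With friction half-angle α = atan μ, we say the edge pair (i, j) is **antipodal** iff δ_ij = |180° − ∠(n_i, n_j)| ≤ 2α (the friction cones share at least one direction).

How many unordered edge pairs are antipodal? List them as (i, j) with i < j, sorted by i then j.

count = 6; pairs: (0,3), (0,4), (1,3), (1,4), (1,5), (2,5)

α = atan 0.65 = 33.02°;  2α = 66.05°
n_0 = (+0.2870, -0.9579)
n_1 = (+0.8501, -0.5266)
n_2 = (+0.9558, +0.2941)
n_3 = (+0.0802, +0.9968)
n_4 = (-0.5607, +0.8280)
n_5 = (-0.9807, -0.1955)
  (0,1): δ = 138.45°  ·
  (0,2): δ = 89.57°  ·
  (0,3): δ = 21.27°  ✓
  (0,4): δ = 17.43°  ✓
  (0,5): δ = 84.60°  ·
  (1,2): δ = 131.12°  ·
  (1,3): δ = 62.82°  ✓
  (1,4): δ = 24.12°  ✓
  (1,5): δ = 43.05°  ✓
  (2,3): δ = 111.70°  ·
  (2,4): δ = 73.00°  ·
  (2,5): δ = 5.83°  ✓
  (3,4): δ = 141.30°  ·
  (3,5): δ = 74.13°  ·
  (4,5): δ = 112.83°  ·
antipodal pairs: 6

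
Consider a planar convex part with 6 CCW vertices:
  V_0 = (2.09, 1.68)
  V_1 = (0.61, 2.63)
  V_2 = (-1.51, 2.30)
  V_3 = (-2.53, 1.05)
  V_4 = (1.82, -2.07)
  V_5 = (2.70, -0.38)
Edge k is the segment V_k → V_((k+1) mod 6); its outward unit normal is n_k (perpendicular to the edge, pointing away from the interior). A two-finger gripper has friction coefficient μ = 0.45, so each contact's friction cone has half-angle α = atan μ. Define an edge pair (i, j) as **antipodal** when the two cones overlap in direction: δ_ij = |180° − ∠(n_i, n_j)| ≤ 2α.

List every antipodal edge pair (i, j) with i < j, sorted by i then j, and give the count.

α = atan 0.45 = 24.23°;  2α = 48.46°
n_0 = (+0.5402, +0.8415)
n_1 = (-0.1538, +0.9881)
n_2 = (-0.7748, +0.6322)
n_3 = (-0.5828, -0.8126)
n_4 = (+0.8870, -0.4618)
n_5 = (+0.9588, +0.2839)
  (0,1): δ = 138.46°  ·
  (0,2): δ = 96.52°  ·
  (0,3): δ = 2.95°  ✓
  (0,4): δ = 95.19°  ·
  (0,5): δ = 139.19°  ·
  (1,2): δ = 138.06°  ·
  (1,3): δ = 44.50°  ✓
  (1,4): δ = 53.65°  ·
  (1,5): δ = 97.65°  ·
  (2,3): δ = 86.44°  ·
  (2,4): δ = 11.71°  ✓
  (2,5): δ = 55.71°  ·
  (3,4): δ = 81.86°  ·
  (3,5): δ = 37.86°  ✓
  (4,5): δ = 136.00°  ·
antipodal pairs: 4

count = 4; pairs: (0,3), (1,3), (2,4), (3,5)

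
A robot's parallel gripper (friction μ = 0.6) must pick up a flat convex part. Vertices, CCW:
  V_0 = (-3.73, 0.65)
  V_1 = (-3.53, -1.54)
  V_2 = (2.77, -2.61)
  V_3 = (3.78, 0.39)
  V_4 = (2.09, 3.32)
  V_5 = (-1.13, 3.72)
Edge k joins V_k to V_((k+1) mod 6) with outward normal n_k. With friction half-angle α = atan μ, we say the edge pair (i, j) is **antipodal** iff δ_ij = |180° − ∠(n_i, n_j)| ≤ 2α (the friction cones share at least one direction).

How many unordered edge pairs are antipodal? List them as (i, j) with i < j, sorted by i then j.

count = 6; pairs: (0,2), (0,3), (1,3), (1,4), (1,5), (2,5)

α = atan 0.6 = 30.96°;  2α = 61.93°
n_0 = (-0.9959, -0.0909)
n_1 = (-0.1674, -0.9859)
n_2 = (+0.9477, -0.3191)
n_3 = (+0.8662, +0.4996)
n_4 = (+0.1233, +0.9924)
n_5 = (-0.7631, +0.6463)
  (0,1): δ = 104.86°  ·
  (0,2): δ = 23.82°  ✓
  (0,3): δ = 24.76°  ✓
  (0,4): δ = 77.70°  ·
  (0,5): δ = 134.52°  ·
  (1,2): δ = 98.97°  ·
  (1,3): δ = 50.38°  ✓
  (1,4): δ = 2.56°  ✓
  (1,5): δ = 59.38°  ✓
  (2,3): δ = 131.42°  ·
  (2,4): δ = 78.47°  ·
  (2,5): δ = 21.65°  ✓
  (3,4): δ = 127.06°  ·
  (3,5): δ = 70.24°  ·
  (4,5): δ = 123.18°  ·
antipodal pairs: 6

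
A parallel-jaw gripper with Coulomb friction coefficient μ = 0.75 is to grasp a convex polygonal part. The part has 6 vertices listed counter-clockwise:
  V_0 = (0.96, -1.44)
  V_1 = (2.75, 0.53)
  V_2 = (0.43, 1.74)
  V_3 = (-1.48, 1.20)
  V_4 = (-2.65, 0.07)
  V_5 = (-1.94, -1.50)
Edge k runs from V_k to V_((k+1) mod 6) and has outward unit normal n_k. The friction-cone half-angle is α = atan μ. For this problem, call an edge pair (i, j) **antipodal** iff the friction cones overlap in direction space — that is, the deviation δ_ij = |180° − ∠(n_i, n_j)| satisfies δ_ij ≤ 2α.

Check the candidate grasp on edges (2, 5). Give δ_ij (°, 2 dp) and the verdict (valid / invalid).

δ = 14.60°, valid

α = atan 0.75 = 36.87°;  2α = 73.74°
edge 2: e_2 = (-1.91, -0.54);  n_2 = (-0.2721, +0.9623)
edge 5: e_5 = (+2.90, +0.06);  n_5 = (+0.0207, -0.9998)
∠(n_2, n_5) = 165.40°
δ = |180° − 165.40°| = 14.60°
14.60° ≤ 2α = 73.74°  →  valid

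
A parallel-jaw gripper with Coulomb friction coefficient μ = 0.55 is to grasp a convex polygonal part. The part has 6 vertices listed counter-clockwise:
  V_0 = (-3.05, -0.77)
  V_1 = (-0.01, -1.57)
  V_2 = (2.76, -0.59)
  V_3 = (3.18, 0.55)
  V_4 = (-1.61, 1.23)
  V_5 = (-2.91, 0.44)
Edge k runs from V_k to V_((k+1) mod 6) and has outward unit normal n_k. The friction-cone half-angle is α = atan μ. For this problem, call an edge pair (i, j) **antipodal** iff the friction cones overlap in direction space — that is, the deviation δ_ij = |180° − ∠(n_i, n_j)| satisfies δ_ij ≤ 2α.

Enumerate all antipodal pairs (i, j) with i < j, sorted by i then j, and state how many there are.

count = 6; pairs: (0,3), (0,4), (1,3), (1,4), (2,4), (2,5)

α = atan 0.55 = 28.81°;  2α = 57.62°
n_0 = (-0.2545, -0.9671)
n_1 = (+0.3335, -0.9427)
n_2 = (+0.9383, -0.3457)
n_3 = (+0.1406, +0.9901)
n_4 = (-0.5193, +0.8546)
n_5 = (-0.9934, +0.1149)
  (0,1): δ = 145.77°  ·
  (0,2): δ = 95.48°  ·
  (0,3): δ = 6.66°  ✓
  (0,4): δ = 46.03°  ✓
  (0,5): δ = 98.14°  ·
  (1,2): δ = 129.71°  ·
  (1,3): δ = 27.56°  ✓
  (1,4): δ = 11.80°  ✓
  (1,5): δ = 63.92°  ·
  (2,3): δ = 77.85°  ·
  (2,4): δ = 38.49°  ✓
  (2,5): δ = 13.62°  ✓
  (3,4): δ = 140.63°  ·
  (3,5): δ = 88.52°  ·
  (4,5): δ = 127.89°  ·
antipodal pairs: 6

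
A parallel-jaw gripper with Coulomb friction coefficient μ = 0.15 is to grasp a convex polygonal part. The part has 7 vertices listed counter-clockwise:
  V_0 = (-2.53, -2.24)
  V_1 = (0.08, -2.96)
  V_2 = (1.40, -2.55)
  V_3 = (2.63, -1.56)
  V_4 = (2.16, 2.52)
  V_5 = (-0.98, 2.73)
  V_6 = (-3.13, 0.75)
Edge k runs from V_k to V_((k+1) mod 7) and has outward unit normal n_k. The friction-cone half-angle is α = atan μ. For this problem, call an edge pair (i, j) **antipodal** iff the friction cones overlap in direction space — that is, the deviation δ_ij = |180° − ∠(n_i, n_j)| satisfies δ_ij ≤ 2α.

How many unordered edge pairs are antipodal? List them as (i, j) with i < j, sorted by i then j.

count = 3; pairs: (0,4), (2,5), (3,6)

α = atan 0.15 = 8.53°;  2α = 17.06°
n_0 = (-0.2659, -0.9640)
n_1 = (+0.2966, -0.9550)
n_2 = (+0.6270, -0.7790)
n_3 = (+0.9934, +0.1144)
n_4 = (+0.0667, +0.9978)
n_5 = (-0.6774, +0.7356)
n_6 = (-0.9805, -0.1967)
  (0,1): δ = 147.32°  ·
  (0,2): δ = 125.75°  ·
  (0,3): δ = 68.01°  ·
  (0,4): δ = 11.60°  ✓
  (0,5): δ = 58.07°  ·
  (0,6): δ = 116.77°  ·
  (1,2): δ = 158.43°  ·
  (1,3): δ = 100.68°  ·
  (1,4): δ = 21.08°  ·
  (1,5): δ = 25.39°  ·
  (1,6): δ = 84.09°  ·
  (2,3): δ = 122.26°  ·
  (2,4): δ = 42.66°  ·
  (2,5): δ = 3.81°  ✓
  (2,6): δ = 62.52°  ·
  (3,4): δ = 100.40°  ·
  (3,5): δ = 53.93°  ·
  (3,6): δ = 4.78°  ✓
  (4,5): δ = 133.53°  ·
  (4,6): δ = 74.83°  ·
  (5,6): δ = 121.30°  ·
antipodal pairs: 3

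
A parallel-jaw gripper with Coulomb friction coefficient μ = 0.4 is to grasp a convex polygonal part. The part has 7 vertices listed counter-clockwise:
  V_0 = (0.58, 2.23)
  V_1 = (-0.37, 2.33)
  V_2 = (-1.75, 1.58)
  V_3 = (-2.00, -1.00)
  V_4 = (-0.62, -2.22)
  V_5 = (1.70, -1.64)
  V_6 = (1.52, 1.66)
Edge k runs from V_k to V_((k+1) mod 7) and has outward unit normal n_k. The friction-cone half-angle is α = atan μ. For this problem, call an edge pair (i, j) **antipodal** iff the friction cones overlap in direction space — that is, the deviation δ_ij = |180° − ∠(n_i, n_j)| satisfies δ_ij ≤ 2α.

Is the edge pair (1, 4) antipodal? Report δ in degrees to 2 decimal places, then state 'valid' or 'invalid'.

α = atan 0.4 = 21.80°;  2α = 43.60°
edge 1: e_1 = (-1.38, -0.75);  n_1 = (-0.4775, +0.8786)
edge 4: e_4 = (+2.32, +0.58);  n_4 = (+0.2425, -0.9701)
∠(n_1, n_4) = 165.51°
δ = |180° − 165.51°| = 14.49°
14.49° ≤ 2α = 43.60°  →  valid

δ = 14.49°, valid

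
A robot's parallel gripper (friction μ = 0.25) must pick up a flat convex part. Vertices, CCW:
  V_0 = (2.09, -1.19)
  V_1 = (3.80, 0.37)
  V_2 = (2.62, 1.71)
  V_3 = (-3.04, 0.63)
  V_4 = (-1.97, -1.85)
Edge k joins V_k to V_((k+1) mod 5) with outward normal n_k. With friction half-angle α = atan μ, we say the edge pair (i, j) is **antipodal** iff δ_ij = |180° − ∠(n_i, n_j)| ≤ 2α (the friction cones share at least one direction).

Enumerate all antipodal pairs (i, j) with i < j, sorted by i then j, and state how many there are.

α = atan 0.25 = 14.04°;  2α = 28.07°
n_0 = (+0.6740, -0.7388)
n_1 = (+0.7505, +0.6609)
n_2 = (-0.1874, +0.9823)
n_3 = (-0.9182, -0.3962)
n_4 = (+0.1605, -0.9870)
  (0,1): δ = 91.01°  ·
  (0,2): δ = 31.57°  ·
  (0,3): δ = 70.96°  ·
  (0,4): δ = 146.86°  ·
  (1,2): δ = 120.56°  ·
  (1,3): δ = 18.03°  ✓
  (1,4): δ = 57.87°  ·
  (2,3): δ = 77.47°  ·
  (2,4): δ = 1.57°  ✓
  (3,4): δ = 104.10°  ·
antipodal pairs: 2

count = 2; pairs: (1,3), (2,4)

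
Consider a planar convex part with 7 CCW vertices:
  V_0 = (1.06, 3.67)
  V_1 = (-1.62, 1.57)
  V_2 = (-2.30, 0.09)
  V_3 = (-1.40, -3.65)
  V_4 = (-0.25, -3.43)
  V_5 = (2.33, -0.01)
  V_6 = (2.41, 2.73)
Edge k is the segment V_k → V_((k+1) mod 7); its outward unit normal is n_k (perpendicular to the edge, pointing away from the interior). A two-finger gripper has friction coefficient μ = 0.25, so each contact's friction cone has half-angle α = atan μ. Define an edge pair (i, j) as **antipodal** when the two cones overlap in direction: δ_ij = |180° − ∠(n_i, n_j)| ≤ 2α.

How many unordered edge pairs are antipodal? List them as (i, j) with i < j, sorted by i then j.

count = 5; pairs: (0,3), (0,4), (1,4), (1,5), (2,5)

α = atan 0.25 = 14.04°;  2α = 28.07°
n_0 = (-0.6168, +0.7871)
n_1 = (-0.9087, +0.4175)
n_2 = (-0.9722, -0.2340)
n_3 = (+0.1879, -0.9822)
n_4 = (+0.7983, -0.6022)
n_5 = (+0.9996, -0.0292)
n_6 = (+0.5714, +0.8207)
  (0,1): δ = 152.76°  ·
  (0,2): δ = 114.55°  ·
  (0,3): δ = 27.25°  ✓
  (0,4): δ = 14.89°  ✓
  (0,5): δ = 50.25°  ·
  (0,6): δ = 107.07°  ·
  (1,2): δ = 141.79°  ·
  (1,3): δ = 54.49°  ·
  (1,4): δ = 12.35°  ✓
  (1,5): δ = 23.00°  ✓
  (1,6): δ = 79.83°  ·
  (2,3): δ = 92.70°  ·
  (2,4): δ = 50.56°  ·
  (2,5): δ = 15.20°  ✓
  (2,6): δ = 41.62°  ·
  (3,4): δ = 137.86°  ·
  (3,5): δ = 102.50°  ·
  (3,6): δ = 45.68°  ·
  (4,5): δ = 144.64°  ·
  (4,6): δ = 87.82°  ·
  (5,6): δ = 123.18°  ·
antipodal pairs: 5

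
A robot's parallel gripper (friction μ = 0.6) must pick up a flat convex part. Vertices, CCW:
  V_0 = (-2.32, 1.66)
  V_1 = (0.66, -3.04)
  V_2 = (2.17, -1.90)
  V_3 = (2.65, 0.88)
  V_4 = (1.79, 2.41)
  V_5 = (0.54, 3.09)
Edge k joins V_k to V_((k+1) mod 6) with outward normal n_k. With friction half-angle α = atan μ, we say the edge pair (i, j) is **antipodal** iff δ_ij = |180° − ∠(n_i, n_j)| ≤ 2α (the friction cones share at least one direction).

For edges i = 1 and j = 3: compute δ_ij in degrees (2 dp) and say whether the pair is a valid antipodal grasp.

δ = 97.71°, invalid

α = atan 0.6 = 30.96°;  2α = 61.93°
edge 1: e_1 = (+1.51, +1.14);  n_1 = (+0.6025, -0.7981)
edge 3: e_3 = (-0.86, +1.53);  n_3 = (+0.8717, +0.4900)
∠(n_1, n_3) = 82.29°
δ = |180° − 82.29°| = 97.71°
97.71° > 2α = 61.93°  →  invalid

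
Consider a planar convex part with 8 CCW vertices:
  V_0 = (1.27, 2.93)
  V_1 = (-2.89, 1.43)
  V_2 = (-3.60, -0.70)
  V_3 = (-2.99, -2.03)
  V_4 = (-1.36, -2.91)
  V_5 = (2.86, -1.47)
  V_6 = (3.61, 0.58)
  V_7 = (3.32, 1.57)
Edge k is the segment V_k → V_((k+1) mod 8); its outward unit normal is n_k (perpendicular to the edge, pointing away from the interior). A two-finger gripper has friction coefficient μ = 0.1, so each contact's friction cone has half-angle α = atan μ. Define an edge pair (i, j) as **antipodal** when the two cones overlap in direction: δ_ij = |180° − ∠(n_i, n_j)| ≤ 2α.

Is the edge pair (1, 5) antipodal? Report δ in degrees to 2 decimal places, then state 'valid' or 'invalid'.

α = atan 0.1 = 5.71°;  2α = 11.42°
edge 1: e_1 = (-0.71, -2.13);  n_1 = (-0.9487, +0.3162)
edge 5: e_5 = (+0.75, +2.05);  n_5 = (+0.9391, -0.3436)
∠(n_1, n_5) = 178.34°
δ = |180° − 178.34°| = 1.66°
1.66° ≤ 2α = 11.42°  →  valid

δ = 1.66°, valid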